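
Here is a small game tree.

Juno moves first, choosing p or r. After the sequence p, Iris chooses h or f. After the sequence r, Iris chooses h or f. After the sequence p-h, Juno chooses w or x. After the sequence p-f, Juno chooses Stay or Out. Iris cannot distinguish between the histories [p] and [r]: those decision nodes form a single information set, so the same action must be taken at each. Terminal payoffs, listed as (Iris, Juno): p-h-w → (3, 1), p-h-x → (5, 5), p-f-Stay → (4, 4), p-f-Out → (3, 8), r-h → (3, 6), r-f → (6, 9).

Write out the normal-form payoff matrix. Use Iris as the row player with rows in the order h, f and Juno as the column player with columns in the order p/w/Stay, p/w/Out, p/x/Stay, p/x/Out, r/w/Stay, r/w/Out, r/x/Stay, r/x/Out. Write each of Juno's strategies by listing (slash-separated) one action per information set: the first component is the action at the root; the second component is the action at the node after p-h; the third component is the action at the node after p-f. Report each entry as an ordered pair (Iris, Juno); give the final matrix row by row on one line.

Row h: p/w/Stay→(3,1), p/w/Out→(3,1), p/x/Stay→(5,5), p/x/Out→(5,5), r/w/Stay→(3,6), r/w/Out→(3,6), r/x/Stay→(3,6), r/x/Out→(3,6)
Row f: p/w/Stay→(4,4), p/w/Out→(3,8), p/x/Stay→(4,4), p/x/Out→(3,8), r/w/Stay→(6,9), r/w/Out→(6,9), r/x/Stay→(6,9), r/x/Out→(6,9)

h: (3,1) (3,1) (5,5) (5,5) (3,6) (3,6) (3,6) (3,6) | f: (4,4) (3,8) (4,4) (3,8) (6,9) (6,9) (6,9) (6,9)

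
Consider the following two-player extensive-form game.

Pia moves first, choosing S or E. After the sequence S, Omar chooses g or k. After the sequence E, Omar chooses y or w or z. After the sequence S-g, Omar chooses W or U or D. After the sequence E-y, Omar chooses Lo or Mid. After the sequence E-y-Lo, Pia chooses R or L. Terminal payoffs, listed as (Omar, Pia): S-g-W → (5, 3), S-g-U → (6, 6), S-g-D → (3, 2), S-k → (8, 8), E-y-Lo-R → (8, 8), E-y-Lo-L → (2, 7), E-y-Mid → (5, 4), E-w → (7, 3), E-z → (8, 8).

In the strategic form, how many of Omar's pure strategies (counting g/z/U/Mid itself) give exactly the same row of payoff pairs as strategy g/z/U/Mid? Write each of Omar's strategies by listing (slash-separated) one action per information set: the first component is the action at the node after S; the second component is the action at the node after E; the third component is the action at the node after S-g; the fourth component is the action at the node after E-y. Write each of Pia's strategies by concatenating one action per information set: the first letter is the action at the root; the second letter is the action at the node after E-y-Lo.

Row for g/z/U/Mid (columns SR, SL, ER, EL): (6,6) (6,6) (8,8) (8,8).
Under g/z/U/Mid, Omar's choice at the node after E-y can never be reached regardless of what Pia does, so varying those choices leaves every outcome unchanged.
Holding the reachable choices fixed and varying the unreachable one freely already gives 2 equivalent strategies.
No other strategy reproduces this row, so those 2 are the full class: g/z/U/Lo, g/z/U/Mid.

2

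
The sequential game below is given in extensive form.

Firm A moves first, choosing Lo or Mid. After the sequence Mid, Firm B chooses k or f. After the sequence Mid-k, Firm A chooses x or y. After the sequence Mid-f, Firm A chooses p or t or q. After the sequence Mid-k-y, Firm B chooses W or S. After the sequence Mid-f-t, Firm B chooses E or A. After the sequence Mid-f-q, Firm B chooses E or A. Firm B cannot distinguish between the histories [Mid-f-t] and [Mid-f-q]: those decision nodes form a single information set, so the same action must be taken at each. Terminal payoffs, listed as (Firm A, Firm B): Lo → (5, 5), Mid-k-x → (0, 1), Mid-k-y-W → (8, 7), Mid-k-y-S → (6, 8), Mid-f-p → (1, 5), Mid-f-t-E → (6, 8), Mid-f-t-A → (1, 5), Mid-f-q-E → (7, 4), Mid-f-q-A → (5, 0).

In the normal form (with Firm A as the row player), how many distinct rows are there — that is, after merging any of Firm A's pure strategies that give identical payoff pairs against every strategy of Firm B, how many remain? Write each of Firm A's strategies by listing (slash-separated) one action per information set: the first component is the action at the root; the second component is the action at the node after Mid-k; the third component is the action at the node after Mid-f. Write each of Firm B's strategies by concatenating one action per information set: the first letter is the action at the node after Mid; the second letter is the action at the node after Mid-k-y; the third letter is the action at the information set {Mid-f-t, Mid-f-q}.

Firm A has 12 pure strategies: Lo/x/p, Lo/x/t, Lo/x/q, Lo/y/p, Lo/y/t, Lo/y/q, Mid/x/p, Mid/x/t, Mid/x/q, Mid/y/p, Mid/y/t, Mid/y/q. Columns: kWE, kWA, kSE, kSA, fWE, fWA, fSE, fSA.
{Lo/x/p, Lo/x/t, Lo/x/q, Lo/y/p, Lo/y/t, Lo/y/q} → row (5,5) (5,5) (5,5) (5,5) (5,5) (5,5) (5,5) (5,5)
{Mid/x/p} → row (0,1) (0,1) (0,1) (0,1) (1,5) (1,5) (1,5) (1,5)
{Mid/x/t} → row (0,1) (0,1) (0,1) (0,1) (6,8) (1,5) (6,8) (1,5)
{Mid/x/q} → row (0,1) (0,1) (0,1) (0,1) (7,4) (5,0) (7,4) (5,0)
{Mid/y/p} → row (8,7) (8,7) (6,8) (6,8) (1,5) (1,5) (1,5) (1,5)
{Mid/y/t} → row (8,7) (8,7) (6,8) (6,8) (6,8) (1,5) (6,8) (1,5)
{Mid/y/q} → row (8,7) (8,7) (6,8) (6,8) (7,4) (5,0) (7,4) (5,0)
That's 7 distinct rows out of 12 strategies.

7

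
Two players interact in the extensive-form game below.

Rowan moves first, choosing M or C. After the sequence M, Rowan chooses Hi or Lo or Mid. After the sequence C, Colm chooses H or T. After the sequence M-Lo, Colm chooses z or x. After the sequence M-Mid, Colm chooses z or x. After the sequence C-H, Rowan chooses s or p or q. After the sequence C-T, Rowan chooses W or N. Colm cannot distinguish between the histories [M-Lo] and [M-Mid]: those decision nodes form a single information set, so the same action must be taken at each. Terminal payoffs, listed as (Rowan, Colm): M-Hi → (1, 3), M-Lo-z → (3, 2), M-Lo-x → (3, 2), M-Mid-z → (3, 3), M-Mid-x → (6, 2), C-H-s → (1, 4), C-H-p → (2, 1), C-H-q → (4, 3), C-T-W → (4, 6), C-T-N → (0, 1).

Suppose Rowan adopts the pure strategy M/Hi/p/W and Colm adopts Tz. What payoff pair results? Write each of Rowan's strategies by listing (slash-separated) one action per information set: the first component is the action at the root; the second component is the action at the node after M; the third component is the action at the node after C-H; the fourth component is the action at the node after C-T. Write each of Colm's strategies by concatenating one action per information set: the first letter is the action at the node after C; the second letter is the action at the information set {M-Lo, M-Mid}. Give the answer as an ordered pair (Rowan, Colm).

(1, 3)

Trace the play path from the root:
  Rowan plays M
  Rowan plays Hi at [M]
→ terminal payoff (1, 3).
(Rowan's choice at the node after C-H is never reached on this path, so it doesn't affect the outcome.)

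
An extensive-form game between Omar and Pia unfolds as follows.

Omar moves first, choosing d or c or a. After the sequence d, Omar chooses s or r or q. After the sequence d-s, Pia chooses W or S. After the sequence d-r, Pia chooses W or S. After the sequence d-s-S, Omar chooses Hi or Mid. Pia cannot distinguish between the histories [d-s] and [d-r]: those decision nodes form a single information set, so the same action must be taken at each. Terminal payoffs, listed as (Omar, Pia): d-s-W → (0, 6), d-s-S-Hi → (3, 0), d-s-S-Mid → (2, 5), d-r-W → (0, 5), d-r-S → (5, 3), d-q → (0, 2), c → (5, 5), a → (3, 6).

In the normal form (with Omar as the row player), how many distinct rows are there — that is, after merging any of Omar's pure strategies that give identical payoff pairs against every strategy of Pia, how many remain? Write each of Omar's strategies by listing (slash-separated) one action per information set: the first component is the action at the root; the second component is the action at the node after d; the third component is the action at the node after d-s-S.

6

Omar has 18 pure strategies: d/s/Hi, d/s/Mid, d/r/Hi, d/r/Mid, d/q/Hi, d/q/Mid, c/s/Hi, c/s/Mid, c/r/Hi, c/r/Mid, c/q/Hi, c/q/Mid, a/s/Hi, a/s/Mid, a/r/Hi, a/r/Mid, a/q/Hi, a/q/Mid. Columns: W, S.
{d/s/Hi} → row (0,6) (3,0)
{d/s/Mid} → row (0,6) (2,5)
{d/r/Hi, d/r/Mid} → row (0,5) (5,3)
{d/q/Hi, d/q/Mid} → row (0,2) (0,2)
{c/s/Hi, c/s/Mid, c/r/Hi, c/r/Mid, c/q/Hi, c/q/Mid} → row (5,5) (5,5)
{a/s/Hi, a/s/Mid, a/r/Hi, a/r/Mid, a/q/Hi, a/q/Mid} → row (3,6) (3,6)
That's 6 distinct rows out of 18 strategies.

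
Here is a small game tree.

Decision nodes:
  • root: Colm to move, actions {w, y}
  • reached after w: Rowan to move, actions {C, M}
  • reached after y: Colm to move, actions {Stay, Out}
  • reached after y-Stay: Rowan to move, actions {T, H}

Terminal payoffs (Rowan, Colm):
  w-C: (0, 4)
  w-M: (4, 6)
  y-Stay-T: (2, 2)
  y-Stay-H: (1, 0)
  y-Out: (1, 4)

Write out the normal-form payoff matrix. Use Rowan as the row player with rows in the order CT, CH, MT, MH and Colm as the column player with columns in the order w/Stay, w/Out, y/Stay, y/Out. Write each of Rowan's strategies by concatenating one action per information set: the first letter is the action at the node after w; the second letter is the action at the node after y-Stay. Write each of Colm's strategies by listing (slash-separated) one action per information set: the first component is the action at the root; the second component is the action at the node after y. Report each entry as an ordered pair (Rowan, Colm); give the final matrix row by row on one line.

Row CT: w/Stay→(0,4), w/Out→(0,4), y/Stay→(2,2), y/Out→(1,4)
Row CH: w/Stay→(0,4), w/Out→(0,4), y/Stay→(1,0), y/Out→(1,4)
Row MT: w/Stay→(4,6), w/Out→(4,6), y/Stay→(2,2), y/Out→(1,4)
Row MH: w/Stay→(4,6), w/Out→(4,6), y/Stay→(1,0), y/Out→(1,4)

CT: (0,4) (0,4) (2,2) (1,4) | CH: (0,4) (0,4) (1,0) (1,4) | MT: (4,6) (4,6) (2,2) (1,4) | MH: (4,6) (4,6) (1,0) (1,4)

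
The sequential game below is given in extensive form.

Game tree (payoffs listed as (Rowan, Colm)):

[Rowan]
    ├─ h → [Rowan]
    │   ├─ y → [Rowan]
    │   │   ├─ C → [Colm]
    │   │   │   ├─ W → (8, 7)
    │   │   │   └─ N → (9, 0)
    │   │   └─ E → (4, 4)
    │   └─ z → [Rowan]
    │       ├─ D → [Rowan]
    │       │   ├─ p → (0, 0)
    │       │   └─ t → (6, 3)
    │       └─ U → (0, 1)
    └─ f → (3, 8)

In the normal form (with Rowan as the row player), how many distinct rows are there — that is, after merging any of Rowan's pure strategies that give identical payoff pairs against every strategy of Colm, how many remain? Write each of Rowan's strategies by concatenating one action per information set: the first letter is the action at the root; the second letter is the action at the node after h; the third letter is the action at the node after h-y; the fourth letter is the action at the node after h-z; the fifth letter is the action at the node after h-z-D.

6

Rowan has 32 pure strategies: hyCDp, hyCDt, hyCUp, hyCUt, hyEDp, hyEDt, hyEUp, hyEUt, hzCDp, hzCDt, hzCUp, hzCUt, hzEDp, hzEDt, hzEUp, hzEUt, fyCDp, fyCDt, fyCUp, fyCUt, fyEDp, fyEDt, fyEUp, fyEUt, fzCDp, fzCDt, fzCUp, fzCUt, fzEDp, fzEDt, fzEUp, fzEUt. Columns: W, N.
{hyCDp, hyCDt, hyCUp, hyCUt} → row (8,7) (9,0)
{hyEDp, hyEDt, hyEUp, hyEUt} → row (4,4) (4,4)
{hzCDp, hzEDp} → row (0,0) (0,0)
{hzCDt, hzEDt} → row (6,3) (6,3)
{hzCUp, hzCUt, hzEUp, hzEUt} → row (0,1) (0,1)
{fyCDp, fyCDt, fyCUp, fyCUt, fyEDp, fyEDt, fyEUp, fyEUt, fzCDp, fzCDt, fzCUp, fzCUt, fzEDp, fzEDt, fzEUp, fzEUt} → row (3,8) (3,8)
That's 6 distinct rows out of 32 strategies.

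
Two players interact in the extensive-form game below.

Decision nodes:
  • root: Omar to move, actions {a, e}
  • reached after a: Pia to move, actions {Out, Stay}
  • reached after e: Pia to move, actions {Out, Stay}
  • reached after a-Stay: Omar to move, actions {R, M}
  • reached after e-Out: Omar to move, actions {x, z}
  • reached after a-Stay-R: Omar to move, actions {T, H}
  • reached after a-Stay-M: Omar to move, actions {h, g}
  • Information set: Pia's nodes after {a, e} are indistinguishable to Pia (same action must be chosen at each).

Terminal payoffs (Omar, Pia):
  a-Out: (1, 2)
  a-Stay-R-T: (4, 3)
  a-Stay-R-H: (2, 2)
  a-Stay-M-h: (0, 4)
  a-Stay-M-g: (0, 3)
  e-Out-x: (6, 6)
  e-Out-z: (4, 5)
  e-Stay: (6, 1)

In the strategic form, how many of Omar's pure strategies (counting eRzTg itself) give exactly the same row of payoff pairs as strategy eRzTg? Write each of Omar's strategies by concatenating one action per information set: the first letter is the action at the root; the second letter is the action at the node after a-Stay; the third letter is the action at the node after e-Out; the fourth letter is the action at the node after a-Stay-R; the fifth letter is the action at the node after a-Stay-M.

Row for eRzTg (columns Out, Stay): (4,5) (6,1).
Under eRzTg, Omar's choice at the node after a-Stay and at the node after a-Stay-R and at the node after a-Stay-M can never be reached regardless of what Pia does, so varying those choices leaves every outcome unchanged.
Holding the reachable choices fixed and varying the unreachable ones freely already gives 2 × 2 × 2 = 8 equivalent strategies.
No other strategy reproduces this row, so those 8 are the full class: eRzTh, eRzTg, eRzHh, eRzHg, eMzTh, eMzTg, eMzHh, eMzHg.

8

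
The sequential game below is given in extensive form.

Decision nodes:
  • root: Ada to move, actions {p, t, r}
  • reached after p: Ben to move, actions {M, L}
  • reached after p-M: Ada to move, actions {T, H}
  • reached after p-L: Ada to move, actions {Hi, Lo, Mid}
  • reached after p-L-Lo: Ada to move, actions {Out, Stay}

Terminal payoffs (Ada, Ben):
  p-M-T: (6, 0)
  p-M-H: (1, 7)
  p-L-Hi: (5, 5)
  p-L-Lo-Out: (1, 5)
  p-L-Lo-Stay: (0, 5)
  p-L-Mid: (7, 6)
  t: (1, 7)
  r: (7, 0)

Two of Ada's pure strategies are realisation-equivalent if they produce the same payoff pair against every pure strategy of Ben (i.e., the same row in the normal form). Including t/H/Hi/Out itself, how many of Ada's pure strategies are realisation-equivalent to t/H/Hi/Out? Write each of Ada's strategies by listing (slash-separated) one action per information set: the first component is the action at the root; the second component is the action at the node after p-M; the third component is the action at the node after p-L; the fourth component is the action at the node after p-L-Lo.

12

Row for t/H/Hi/Out (columns M, L): (1,7) (1,7).
Under t/H/Hi/Out, Ada's choice at the node after p-M and at the node after p-L and at the node after p-L-Lo can never be reached regardless of what Ben does, so varying those choices leaves every outcome unchanged.
Holding the reachable choices fixed and varying the unreachable ones freely already gives 2 × 3 × 2 = 12 equivalent strategies.
No other strategy reproduces this row, so those 12 are the full class: t/T/Hi/Out, t/T/Hi/Stay, t/T/Lo/Out, t/T/Lo/Stay, t/T/Mid/Out, t/T/Mid/Stay, t/H/Hi/Out, t/H/Hi/Stay, t/H/Lo/Out, t/H/Lo/Stay, t/H/Mid/Out, t/H/Mid/Stay.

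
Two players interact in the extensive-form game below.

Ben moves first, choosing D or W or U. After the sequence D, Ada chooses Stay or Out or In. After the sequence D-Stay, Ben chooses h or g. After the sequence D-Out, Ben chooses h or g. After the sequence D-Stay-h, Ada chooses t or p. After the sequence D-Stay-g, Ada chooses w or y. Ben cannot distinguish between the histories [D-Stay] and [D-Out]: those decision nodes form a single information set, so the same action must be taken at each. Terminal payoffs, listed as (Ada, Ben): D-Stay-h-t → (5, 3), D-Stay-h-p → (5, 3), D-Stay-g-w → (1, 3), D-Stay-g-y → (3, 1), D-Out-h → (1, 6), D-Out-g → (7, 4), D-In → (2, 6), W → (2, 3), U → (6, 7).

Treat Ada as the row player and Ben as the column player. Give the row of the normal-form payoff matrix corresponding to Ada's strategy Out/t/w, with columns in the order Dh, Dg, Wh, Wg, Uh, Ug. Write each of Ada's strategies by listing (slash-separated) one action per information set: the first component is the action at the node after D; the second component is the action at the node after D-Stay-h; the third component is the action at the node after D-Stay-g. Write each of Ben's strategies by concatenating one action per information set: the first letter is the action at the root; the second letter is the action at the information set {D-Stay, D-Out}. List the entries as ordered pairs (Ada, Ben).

vs Dh: Ben plays D → Ada plays Out at [D] → Ben plays h at [D-Out] → (1, 6)
vs Dg: Ben plays D → Ada plays Out at [D] → Ben plays g at [D-Out] → (7, 4)
vs Wh: Ben plays W → (2, 3)
vs Wg: Ben plays W → (2, 3)
vs Uh: Ben plays U → (6, 7)
vs Ug: Ben plays U → (6, 7)

(1,6) (7,4) (2,3) (2,3) (6,7) (6,7)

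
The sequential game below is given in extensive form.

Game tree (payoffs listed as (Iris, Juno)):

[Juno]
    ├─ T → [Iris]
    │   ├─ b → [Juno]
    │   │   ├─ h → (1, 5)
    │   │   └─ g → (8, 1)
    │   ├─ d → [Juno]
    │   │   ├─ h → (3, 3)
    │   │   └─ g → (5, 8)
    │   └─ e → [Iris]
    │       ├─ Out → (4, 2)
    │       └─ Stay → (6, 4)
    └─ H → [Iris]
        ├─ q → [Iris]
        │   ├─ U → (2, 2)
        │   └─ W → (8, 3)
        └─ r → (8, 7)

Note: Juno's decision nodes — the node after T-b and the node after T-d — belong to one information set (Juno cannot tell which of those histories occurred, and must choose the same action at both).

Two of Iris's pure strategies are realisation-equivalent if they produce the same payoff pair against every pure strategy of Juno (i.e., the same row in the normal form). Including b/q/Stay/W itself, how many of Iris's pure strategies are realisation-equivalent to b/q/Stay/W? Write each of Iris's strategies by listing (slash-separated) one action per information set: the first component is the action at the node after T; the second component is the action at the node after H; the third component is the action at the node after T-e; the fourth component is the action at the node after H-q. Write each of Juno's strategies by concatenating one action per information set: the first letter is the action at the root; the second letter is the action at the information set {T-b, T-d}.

2

Row for b/q/Stay/W (columns Th, Tg, Hh, Hg): (1,5) (8,1) (8,3) (8,3).
Under b/q/Stay/W, Iris's choice at the node after T-e can never be reached regardless of what Juno does, so varying those choices leaves every outcome unchanged.
Holding the reachable choices fixed and varying the unreachable one freely already gives 2 equivalent strategies.
No other strategy reproduces this row, so those 2 are the full class: b/q/Out/W, b/q/Stay/W.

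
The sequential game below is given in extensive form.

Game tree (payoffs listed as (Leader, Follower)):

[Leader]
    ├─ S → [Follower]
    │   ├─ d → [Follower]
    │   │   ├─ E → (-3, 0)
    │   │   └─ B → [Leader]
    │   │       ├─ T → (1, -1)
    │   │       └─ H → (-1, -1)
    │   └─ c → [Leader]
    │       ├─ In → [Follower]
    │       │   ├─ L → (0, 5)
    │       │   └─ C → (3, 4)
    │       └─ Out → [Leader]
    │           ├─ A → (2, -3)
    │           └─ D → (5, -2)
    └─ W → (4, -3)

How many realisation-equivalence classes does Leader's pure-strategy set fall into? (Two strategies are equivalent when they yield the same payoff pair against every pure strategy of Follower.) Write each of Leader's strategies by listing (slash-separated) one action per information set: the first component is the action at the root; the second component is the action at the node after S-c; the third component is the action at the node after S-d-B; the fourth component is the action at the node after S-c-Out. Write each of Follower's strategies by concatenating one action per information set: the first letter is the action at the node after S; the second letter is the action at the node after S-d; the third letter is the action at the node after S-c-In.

7

Leader has 16 pure strategies: S/In/T/A, S/In/T/D, S/In/H/A, S/In/H/D, S/Out/T/A, S/Out/T/D, S/Out/H/A, S/Out/H/D, W/In/T/A, W/In/T/D, W/In/H/A, W/In/H/D, W/Out/T/A, W/Out/T/D, W/Out/H/A, W/Out/H/D. Columns: dEL, dEC, dBL, dBC, cEL, cEC, cBL, cBC.
{S/In/T/A, S/In/T/D} → row (-3,0) (-3,0) (1,-1) (1,-1) (0,5) (3,4) (0,5) (3,4)
{S/In/H/A, S/In/H/D} → row (-3,0) (-3,0) (-1,-1) (-1,-1) (0,5) (3,4) (0,5) (3,4)
{S/Out/T/A} → row (-3,0) (-3,0) (1,-1) (1,-1) (2,-3) (2,-3) (2,-3) (2,-3)
{S/Out/T/D} → row (-3,0) (-3,0) (1,-1) (1,-1) (5,-2) (5,-2) (5,-2) (5,-2)
{S/Out/H/A} → row (-3,0) (-3,0) (-1,-1) (-1,-1) (2,-3) (2,-3) (2,-3) (2,-3)
{S/Out/H/D} → row (-3,0) (-3,0) (-1,-1) (-1,-1) (5,-2) (5,-2) (5,-2) (5,-2)
{W/In/T/A, W/In/T/D, W/In/H/A, W/In/H/D, W/Out/T/A, W/Out/T/D, W/Out/H/A, W/Out/H/D} → row (4,-3) (4,-3) (4,-3) (4,-3) (4,-3) (4,-3) (4,-3) (4,-3)
That's 7 distinct rows out of 16 strategies.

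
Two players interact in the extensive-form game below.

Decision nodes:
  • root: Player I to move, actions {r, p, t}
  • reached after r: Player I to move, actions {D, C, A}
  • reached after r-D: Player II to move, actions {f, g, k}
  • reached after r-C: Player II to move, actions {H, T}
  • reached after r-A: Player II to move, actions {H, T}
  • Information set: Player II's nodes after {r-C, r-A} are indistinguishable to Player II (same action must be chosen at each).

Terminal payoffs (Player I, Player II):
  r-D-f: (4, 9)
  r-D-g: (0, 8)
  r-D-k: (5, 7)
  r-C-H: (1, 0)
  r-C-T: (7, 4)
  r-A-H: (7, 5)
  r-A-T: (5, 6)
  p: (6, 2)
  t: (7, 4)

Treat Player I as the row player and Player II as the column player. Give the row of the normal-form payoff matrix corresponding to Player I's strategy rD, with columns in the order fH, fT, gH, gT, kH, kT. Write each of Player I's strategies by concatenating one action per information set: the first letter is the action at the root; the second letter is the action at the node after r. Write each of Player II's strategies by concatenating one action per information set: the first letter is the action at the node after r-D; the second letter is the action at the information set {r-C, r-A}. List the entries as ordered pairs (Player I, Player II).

(4,9) (4,9) (0,8) (0,8) (5,7) (5,7)

vs fH: Player I plays r → Player I plays D at [r] → Player II plays f at [r-D] → (4, 9)
vs fT: Player I plays r → Player I plays D at [r] → Player II plays f at [r-D] → (4, 9)
vs gH: Player I plays r → Player I plays D at [r] → Player II plays g at [r-D] → (0, 8)
vs gT: Player I plays r → Player I plays D at [r] → Player II plays g at [r-D] → (0, 8)
vs kH: Player I plays r → Player I plays D at [r] → Player II plays k at [r-D] → (5, 7)
vs kT: Player I plays r → Player I plays D at [r] → Player II plays k at [r-D] → (5, 7)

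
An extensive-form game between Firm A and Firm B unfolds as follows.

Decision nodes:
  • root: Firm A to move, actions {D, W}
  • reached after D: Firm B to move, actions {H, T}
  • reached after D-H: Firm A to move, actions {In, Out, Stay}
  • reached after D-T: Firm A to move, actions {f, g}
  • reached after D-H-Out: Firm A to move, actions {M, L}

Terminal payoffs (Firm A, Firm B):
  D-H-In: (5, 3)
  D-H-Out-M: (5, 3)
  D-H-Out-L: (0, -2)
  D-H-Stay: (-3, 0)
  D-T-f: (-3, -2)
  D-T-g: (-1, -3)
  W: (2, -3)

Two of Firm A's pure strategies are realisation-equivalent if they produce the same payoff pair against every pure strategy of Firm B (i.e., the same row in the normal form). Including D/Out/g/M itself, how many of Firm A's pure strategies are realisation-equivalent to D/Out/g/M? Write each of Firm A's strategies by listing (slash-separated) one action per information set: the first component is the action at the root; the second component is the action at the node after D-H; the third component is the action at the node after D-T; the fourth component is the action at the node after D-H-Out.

3

Row for D/Out/g/M (columns H, T): (5,3) (-1,-3).
Every one of Firm A's information sets is on the play path for some reply by Firm B when Firm A follows D/Out/g/M.
Even so, D/In/g/M, D/In/g/L happen to produce the same payoff in every column — so 3 strategies share this row.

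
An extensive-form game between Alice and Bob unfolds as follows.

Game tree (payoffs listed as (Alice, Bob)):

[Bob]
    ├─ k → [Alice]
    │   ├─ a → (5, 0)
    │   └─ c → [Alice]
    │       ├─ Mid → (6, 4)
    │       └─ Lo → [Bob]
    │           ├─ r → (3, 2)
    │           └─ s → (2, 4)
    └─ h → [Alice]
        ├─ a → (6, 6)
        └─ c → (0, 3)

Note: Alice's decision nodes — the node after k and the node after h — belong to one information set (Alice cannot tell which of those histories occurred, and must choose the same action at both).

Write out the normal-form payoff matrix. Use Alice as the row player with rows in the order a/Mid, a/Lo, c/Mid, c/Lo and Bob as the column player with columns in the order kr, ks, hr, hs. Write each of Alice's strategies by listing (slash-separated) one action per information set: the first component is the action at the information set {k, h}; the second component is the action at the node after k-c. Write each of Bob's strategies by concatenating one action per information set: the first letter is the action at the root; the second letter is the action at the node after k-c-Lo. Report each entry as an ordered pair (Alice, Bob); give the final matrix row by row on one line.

            kr       ks       hr       hs
a/Mid    (5,0)    (5,0)    (6,6)    (6,6)
 a/Lo    (5,0)    (5,0)    (6,6)    (6,6)
c/Mid    (6,4)    (6,4)    (0,3)    (0,3)
 c/Lo    (3,2)    (2,4)    (0,3)    (0,3)

a/Mid: (5,0) (5,0) (6,6) (6,6) | a/Lo: (5,0) (5,0) (6,6) (6,6) | c/Mid: (6,4) (6,4) (0,3) (0,3) | c/Lo: (3,2) (2,4) (0,3) (0,3)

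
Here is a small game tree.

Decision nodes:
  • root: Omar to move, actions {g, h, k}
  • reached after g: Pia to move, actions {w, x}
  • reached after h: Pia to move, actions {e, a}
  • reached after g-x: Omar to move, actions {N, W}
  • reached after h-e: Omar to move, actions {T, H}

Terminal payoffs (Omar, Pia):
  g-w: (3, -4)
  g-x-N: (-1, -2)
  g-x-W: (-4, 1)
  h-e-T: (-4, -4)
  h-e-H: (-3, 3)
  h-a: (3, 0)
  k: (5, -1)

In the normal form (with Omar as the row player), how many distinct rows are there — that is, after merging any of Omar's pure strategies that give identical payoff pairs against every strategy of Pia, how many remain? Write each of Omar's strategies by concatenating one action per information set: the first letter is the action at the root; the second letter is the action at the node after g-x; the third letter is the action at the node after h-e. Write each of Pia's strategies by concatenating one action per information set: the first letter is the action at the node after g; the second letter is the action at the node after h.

5

Omar has 12 pure strategies: gNT, gNH, gWT, gWH, hNT, hNH, hWT, hWH, kNT, kNH, kWT, kWH. Columns: we, wa, xe, xa.
{gNT, gNH} → row (3,-4) (3,-4) (-1,-2) (-1,-2)
{gWT, gWH} → row (3,-4) (3,-4) (-4,1) (-4,1)
{hNT, hWT} → row (-4,-4) (3,0) (-4,-4) (3,0)
{hNH, hWH} → row (-3,3) (3,0) (-3,3) (3,0)
{kNT, kNH, kWT, kWH} → row (5,-1) (5,-1) (5,-1) (5,-1)
That's 5 distinct rows out of 12 strategies.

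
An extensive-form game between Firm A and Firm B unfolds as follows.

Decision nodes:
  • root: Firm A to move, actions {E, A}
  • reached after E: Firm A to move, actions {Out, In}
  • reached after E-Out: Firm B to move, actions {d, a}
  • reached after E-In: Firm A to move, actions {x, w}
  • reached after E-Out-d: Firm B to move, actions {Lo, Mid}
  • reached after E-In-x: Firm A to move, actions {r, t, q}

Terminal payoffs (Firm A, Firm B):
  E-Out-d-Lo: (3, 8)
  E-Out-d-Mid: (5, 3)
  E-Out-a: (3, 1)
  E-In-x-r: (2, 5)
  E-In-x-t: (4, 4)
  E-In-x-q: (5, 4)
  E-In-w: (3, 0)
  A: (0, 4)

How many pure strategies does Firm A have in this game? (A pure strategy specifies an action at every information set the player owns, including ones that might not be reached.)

Firm A owns the root with actions {E, A} — two choices.
Firm A owns the node after E with actions {Out, In} — two choices.
Firm A owns the node after E-In with actions {x, w} — two choices.
Firm A owns the node after E-In-x with actions {r, t, q} — three choices.
A pure strategy fixes one action at each information set independently, so the count is the product 2 × 2 × 2 × 3 = 24.
(For reference, Firm B has 4 pure strategies, giving a 24×4 normal-form matrix.)

24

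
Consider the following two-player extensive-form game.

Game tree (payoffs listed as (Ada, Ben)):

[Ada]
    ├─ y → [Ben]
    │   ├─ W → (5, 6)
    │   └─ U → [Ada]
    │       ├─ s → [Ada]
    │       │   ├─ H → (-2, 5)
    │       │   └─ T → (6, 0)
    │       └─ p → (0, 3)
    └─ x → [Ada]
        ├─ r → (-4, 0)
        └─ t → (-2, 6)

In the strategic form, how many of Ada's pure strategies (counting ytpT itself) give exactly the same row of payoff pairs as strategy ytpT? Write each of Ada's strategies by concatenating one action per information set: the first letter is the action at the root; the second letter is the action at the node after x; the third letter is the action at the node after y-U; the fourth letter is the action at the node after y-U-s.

4

Row for ytpT (columns W, U): (5,6) (0,3).
Under ytpT, Ada's choice at the node after x and at the node after y-U-s can never be reached regardless of what Ben does, so varying those choices leaves every outcome unchanged.
Holding the reachable choices fixed and varying the unreachable ones freely already gives 2 × 2 = 4 equivalent strategies.
No other strategy reproduces this row, so those 4 are the full class: yrpH, yrpT, ytpH, ytpT.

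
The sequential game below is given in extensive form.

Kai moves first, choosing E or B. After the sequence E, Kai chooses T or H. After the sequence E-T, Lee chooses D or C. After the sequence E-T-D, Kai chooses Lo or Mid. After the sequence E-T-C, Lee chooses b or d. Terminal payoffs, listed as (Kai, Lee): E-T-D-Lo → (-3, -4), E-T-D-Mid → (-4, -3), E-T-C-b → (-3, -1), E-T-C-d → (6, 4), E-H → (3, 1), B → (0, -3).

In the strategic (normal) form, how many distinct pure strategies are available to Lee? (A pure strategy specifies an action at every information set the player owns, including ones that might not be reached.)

4

Lee owns the node after E-T with actions {D, C} — two choices.
Lee owns the node after E-T-C with actions {b, d} — two choices.
A pure strategy fixes one action at each information set independently, so the count is the product 2 × 2 = 4.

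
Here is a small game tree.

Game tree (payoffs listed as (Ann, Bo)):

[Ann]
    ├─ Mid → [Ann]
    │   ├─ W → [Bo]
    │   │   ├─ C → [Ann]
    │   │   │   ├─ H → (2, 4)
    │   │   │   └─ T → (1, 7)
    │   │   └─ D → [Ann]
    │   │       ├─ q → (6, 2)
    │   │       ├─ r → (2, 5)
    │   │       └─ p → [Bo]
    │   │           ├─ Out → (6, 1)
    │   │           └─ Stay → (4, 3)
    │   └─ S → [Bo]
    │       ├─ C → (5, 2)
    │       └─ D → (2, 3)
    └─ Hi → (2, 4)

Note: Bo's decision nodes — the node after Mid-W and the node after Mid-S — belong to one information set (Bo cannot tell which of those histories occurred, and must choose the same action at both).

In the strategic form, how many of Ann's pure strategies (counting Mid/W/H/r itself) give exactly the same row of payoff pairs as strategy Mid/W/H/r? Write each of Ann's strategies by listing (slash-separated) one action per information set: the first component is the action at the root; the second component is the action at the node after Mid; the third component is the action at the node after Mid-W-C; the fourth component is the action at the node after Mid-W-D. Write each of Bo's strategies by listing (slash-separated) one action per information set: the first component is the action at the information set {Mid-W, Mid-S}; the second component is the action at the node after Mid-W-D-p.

Row for Mid/W/H/r (columns C/Out, C/Stay, D/Out, D/Stay): (2,4) (2,4) (2,5) (2,5).
Every one of Ann's information sets is on the play path for some reply by Bo when Ann follows Mid/W/H/r.
Changing the action at any of them therefore changes at least one column, so only Mid/W/H/r itself gives this row.

1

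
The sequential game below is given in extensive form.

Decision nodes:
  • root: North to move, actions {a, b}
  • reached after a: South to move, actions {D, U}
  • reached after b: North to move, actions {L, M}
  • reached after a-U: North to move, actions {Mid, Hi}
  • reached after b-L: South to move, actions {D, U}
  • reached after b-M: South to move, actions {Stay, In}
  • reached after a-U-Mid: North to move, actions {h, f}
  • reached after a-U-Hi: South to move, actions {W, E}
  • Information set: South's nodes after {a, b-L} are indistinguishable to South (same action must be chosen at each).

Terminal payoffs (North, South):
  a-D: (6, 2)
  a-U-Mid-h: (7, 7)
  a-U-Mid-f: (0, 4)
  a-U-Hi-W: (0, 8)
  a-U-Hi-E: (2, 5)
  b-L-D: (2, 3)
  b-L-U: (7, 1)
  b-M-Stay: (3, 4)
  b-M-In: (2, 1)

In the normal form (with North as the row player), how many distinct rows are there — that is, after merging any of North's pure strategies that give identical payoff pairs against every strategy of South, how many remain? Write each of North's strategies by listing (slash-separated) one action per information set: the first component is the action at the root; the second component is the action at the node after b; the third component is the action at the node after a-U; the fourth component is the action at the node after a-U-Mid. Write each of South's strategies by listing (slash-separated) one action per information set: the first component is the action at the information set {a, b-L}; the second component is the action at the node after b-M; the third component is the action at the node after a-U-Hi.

5

North has 16 pure strategies: a/L/Mid/h, a/L/Mid/f, a/L/Hi/h, a/L/Hi/f, a/M/Mid/h, a/M/Mid/f, a/M/Hi/h, a/M/Hi/f, b/L/Mid/h, b/L/Mid/f, b/L/Hi/h, b/L/Hi/f, b/M/Mid/h, b/M/Mid/f, b/M/Hi/h, b/M/Hi/f. Columns: D/Stay/W, D/Stay/E, D/In/W, D/In/E, U/Stay/W, U/Stay/E, U/In/W, U/In/E.
{a/L/Mid/h, a/M/Mid/h} → row (6,2) (6,2) (6,2) (6,2) (7,7) (7,7) (7,7) (7,7)
{a/L/Mid/f, a/M/Mid/f} → row (6,2) (6,2) (6,2) (6,2) (0,4) (0,4) (0,4) (0,4)
{a/L/Hi/h, a/L/Hi/f, a/M/Hi/h, a/M/Hi/f} → row (6,2) (6,2) (6,2) (6,2) (0,8) (2,5) (0,8) (2,5)
{b/L/Mid/h, b/L/Mid/f, b/L/Hi/h, b/L/Hi/f} → row (2,3) (2,3) (2,3) (2,3) (7,1) (7,1) (7,1) (7,1)
{b/M/Mid/h, b/M/Mid/f, b/M/Hi/h, b/M/Hi/f} → row (3,4) (3,4) (2,1) (2,1) (3,4) (3,4) (2,1) (2,1)
That's 5 distinct rows out of 16 strategies.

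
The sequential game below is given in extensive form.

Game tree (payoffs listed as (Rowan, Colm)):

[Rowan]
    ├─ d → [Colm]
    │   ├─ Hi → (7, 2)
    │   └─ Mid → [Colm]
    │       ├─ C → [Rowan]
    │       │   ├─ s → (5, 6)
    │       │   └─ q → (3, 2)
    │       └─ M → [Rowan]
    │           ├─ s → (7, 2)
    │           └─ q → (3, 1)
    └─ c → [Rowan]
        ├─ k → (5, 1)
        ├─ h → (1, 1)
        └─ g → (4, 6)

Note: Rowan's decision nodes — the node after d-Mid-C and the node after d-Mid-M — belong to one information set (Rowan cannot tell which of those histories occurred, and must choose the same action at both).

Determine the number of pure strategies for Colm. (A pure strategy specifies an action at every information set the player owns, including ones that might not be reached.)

Colm owns the node after d with actions {Hi, Mid} — two choices.
Colm owns the node after d-Mid with actions {C, M} — two choices.
A pure strategy fixes one action at each information set independently, so the count is the product 2 × 2 = 4.

4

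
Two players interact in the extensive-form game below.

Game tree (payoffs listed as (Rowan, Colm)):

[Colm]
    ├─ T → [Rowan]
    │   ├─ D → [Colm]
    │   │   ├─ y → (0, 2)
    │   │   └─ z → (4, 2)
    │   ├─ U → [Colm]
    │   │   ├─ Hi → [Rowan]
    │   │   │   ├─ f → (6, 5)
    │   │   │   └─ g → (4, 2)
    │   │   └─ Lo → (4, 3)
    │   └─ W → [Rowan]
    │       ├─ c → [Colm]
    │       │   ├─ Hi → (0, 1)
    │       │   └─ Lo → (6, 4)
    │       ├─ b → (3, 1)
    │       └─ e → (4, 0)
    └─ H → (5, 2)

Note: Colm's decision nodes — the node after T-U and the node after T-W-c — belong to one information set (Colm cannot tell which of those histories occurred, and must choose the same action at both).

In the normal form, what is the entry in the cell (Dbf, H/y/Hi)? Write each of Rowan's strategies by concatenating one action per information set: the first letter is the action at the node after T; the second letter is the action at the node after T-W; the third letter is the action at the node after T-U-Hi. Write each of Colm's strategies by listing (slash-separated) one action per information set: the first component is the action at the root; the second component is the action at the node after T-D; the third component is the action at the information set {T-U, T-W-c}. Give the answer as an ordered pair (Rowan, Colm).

Trace the play path from the root:
  Colm plays H
→ terminal payoff (5, 2).
(Rowan's choice at the node after T is never reached on this path, so it doesn't affect the outcome.)

(5, 2)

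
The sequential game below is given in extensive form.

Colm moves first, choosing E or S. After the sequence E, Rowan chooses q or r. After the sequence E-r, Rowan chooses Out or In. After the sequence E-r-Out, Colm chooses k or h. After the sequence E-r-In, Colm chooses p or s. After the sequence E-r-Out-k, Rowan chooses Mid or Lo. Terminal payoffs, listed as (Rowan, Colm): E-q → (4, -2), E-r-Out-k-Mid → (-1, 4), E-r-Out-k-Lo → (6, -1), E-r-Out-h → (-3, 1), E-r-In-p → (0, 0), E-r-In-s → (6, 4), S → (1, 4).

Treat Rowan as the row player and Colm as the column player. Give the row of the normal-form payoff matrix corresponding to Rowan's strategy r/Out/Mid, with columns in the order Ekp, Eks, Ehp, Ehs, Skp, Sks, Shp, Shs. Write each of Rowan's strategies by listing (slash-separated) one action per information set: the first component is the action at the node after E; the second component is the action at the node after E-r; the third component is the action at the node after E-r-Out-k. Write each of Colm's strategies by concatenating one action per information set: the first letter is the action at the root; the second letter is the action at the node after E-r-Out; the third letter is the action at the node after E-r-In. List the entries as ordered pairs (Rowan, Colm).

vs Ekp: Colm plays E → Rowan plays r at [E] → Rowan plays Out at [E-r] → Colm plays k at [E-r-Out] → Rowan plays Mid at [E-r-Out-k] → (-1, 4)
vs Eks: Colm plays E → Rowan plays r at [E] → Rowan plays Out at [E-r] → Colm plays k at [E-r-Out] → Rowan plays Mid at [E-r-Out-k] → (-1, 4)
vs Ehp: Colm plays E → Rowan plays r at [E] → Rowan plays Out at [E-r] → Colm plays h at [E-r-Out] → (-3, 1)
vs Ehs: Colm plays E → Rowan plays r at [E] → Rowan plays Out at [E-r] → Colm plays h at [E-r-Out] → (-3, 1)
vs Skp: Colm plays S → (1, 4)
vs Sks: Colm plays S → (1, 4)
vs Shp: Colm plays S → (1, 4)
vs Shs: Colm plays S → (1, 4)

(-1,4) (-1,4) (-3,1) (-3,1) (1,4) (1,4) (1,4) (1,4)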